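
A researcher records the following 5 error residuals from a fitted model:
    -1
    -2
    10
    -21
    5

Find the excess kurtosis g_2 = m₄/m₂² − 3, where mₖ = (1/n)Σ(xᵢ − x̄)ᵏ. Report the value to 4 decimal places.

-0.4428

x̄ = -1.8000
Σ(xᵢ − x̄)² = 554.8000 ⇒ m₂ = 110.96000
Σ(xᵢ − x̄)⁴ = 157421.7760 ⇒ m₄ = 31484.35520
m₂² = 12312.12160
g_2 = m₄/m₂² − 3 = 2.55718 − 3 ≈ -0.4428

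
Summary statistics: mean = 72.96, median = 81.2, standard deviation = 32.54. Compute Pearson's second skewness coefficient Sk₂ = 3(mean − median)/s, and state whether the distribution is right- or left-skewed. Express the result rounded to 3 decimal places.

Sk₂ = 3(72.96 − 81.2) / 32.54 = 3 × -8.2400 / 32.54
    = -24.7200 / 32.54 ≈ -0.760
Sk₂ < 0 ⇒ mean < median ⇒ left-skewed (negative skew).

-0.760, left-skewed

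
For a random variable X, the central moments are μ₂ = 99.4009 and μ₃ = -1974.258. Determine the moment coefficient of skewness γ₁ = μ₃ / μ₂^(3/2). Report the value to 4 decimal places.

σ = √μ₂ = √99.4009 = 9.97000
σ³ = μ₂^(3/2) = 991.02697
γ₁ = μ₃/σ³ = -1974.258 / 991.02697 ≈ -1.9921

-1.9921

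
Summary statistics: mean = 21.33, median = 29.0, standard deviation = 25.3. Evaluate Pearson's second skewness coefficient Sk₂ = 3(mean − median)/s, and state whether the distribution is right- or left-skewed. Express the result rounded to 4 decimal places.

-0.9095, left-skewed

Sk₂ = 3(21.33 − 29.0) / 25.3 = 3 × -7.6700 / 25.3
    = -23.0100 / 25.3 ≈ -0.9095
Sk₂ < 0 ⇒ mean < median ⇒ left-skewed (negative skew).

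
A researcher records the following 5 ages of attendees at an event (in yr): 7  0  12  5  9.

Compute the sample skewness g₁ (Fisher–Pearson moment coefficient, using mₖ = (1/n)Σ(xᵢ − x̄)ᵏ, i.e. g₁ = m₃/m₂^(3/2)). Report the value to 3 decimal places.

x̄ = (7 + 0 + 12 + 5 + 9) / 5 = 6.6000
deviations (xᵢ − x̄): 0.4000, -6.6000, 5.4000, -1.6000, 2.4000
Σ(xᵢ − x̄)² = 81.2000 ⇒ m₂ = 81.2000/5 = 16.24000
Σ(xᵢ − x̄)³ = -120.2400 ⇒ m₃ = -120.2400/5 = -24.04800
m₂^(3/2) = 16.24000^(1.5) = 65.44539
g₁ = m₃ / m₂^(3/2) = -24.04800 / 65.44539 ≈ -0.367

-0.367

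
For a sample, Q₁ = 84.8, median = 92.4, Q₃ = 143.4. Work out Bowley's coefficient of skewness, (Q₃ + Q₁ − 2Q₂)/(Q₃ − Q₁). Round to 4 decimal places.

numerator: Q₃ + Q₁ − 2Q₂ = 143.4 + 84.8 − 2×92.4 = 43.4000
denominator: Q₃ − Q₁ = 143.4 − 84.8 = 58.6000
Bowley skewness = 43.4000 / 58.6000 ≈ 0.7406

0.7406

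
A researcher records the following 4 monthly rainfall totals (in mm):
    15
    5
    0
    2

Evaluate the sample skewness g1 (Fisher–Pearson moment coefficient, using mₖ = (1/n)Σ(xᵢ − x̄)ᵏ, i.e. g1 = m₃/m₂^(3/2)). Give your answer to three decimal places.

x̄ = (15 + 5 + 0 + 2) / 4 = 5.5000
deviations (xᵢ − x̄): 9.5000, -0.5000, -5.5000, -3.5000
Σ(xᵢ − x̄)² = 133.0000 ⇒ m₂ = 133.0000/4 = 33.25000
Σ(xᵢ − x̄)³ = 648.0000 ⇒ m₃ = 648.0000/4 = 162.00000
m₂^(3/2) = 33.25000^(1.5) = 191.72885
g1 = m₃ / m₂^(3/2) = 162.00000 / 191.72885 ≈ 0.845

0.845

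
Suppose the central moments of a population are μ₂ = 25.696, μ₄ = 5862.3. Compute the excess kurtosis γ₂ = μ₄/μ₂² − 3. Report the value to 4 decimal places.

μ₂² = 25.696² = 660.28442
μ₄/μ₂² = 5862.3 / 660.28442 = 8.87845
γ₂ = 8.87845 − 3 ≈ 5.8784

5.8784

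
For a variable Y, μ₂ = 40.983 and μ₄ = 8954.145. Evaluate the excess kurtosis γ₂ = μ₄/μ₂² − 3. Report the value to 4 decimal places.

μ₂² = 40.983² = 1679.60629
μ₄/μ₂² = 8954.145 / 1679.60629 = 5.33110
γ₂ = 5.33110 − 3 ≈ 2.3311

2.3311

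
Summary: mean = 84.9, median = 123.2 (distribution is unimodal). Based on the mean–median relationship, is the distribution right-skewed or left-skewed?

mean − median = 84.9 − 123.2 = -38.3
mean < median ⇒ the longer tail is on the left ⇒ left-skewed (negatively skewed).

left-skewed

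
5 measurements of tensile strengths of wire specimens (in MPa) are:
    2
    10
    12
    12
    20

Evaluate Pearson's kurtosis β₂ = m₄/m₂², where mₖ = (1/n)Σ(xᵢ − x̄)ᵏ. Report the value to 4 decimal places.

2.4235

x̄ = 11.2000
Σ(xᵢ − x̄)² = 164.8000 ⇒ m₂ = 32.96000
Σ(xᵢ − x̄)⁴ = 13163.7760 ⇒ m₄ = 2632.75520
m₂² = 1086.36160
β₂ = m₄/m₂² = 2632.75520 / 1086.36160 ≈ 2.4235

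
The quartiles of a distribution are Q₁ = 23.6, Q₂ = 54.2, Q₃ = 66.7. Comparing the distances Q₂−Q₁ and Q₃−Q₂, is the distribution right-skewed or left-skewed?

left-skewed

Q₂ − Q₁ = 30.6;  Q₃ − Q₂ = 12.5
Q₂ − Q₁ > Q₃ − Q₂ ⇒ the lower half is more spread out ⇒ left-skewed.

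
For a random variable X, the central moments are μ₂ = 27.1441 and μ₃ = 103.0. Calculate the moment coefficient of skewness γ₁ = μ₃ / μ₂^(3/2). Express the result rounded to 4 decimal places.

0.7283

σ = √μ₂ = √27.1441 = 5.21000
σ³ = μ₂^(3/2) = 141.42076
γ₁ = μ₃/σ³ = 103.0 / 141.42076 ≈ 0.7283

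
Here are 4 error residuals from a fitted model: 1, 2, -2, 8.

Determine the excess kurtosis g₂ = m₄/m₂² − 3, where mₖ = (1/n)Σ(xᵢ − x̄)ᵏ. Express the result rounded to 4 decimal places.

x̄ = 2.2500
Σ(xᵢ − x̄)² = 52.7500 ⇒ m₂ = 13.18750
Σ(xᵢ − x̄)⁴ = 1421.8281 ⇒ m₄ = 355.45703
m₂² = 173.91016
g₂ = m₄/m₂² − 3 = 2.04391 − 3 ≈ -0.9561

-0.9561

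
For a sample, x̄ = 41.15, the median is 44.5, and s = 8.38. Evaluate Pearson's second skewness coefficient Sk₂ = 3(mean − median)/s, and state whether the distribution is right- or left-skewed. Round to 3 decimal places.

Sk₂ = 3(41.15 − 44.5) / 8.38 = 3 × -3.3500 / 8.38
    = -10.0500 / 8.38 ≈ -1.199
Sk₂ < 0 ⇒ mean < median ⇒ left-skewed (negative skew).

-1.199, left-skewed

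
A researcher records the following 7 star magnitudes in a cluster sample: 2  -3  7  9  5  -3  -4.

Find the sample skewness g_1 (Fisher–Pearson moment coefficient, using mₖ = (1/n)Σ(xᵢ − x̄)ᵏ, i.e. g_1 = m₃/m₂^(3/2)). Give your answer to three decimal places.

0.122

x̄ = (2 - 3 + 7 + 9 + 5 - 3 - 4) / 7 = 1.8571
deviations (xᵢ − x̄): 0.1429, -4.8571, 5.1429, 7.1429, 3.1429, -4.8571, -5.8571
Σ(xᵢ − x̄)² = 168.8571 ⇒ m₂ = 168.8571/7 = 24.12245
Σ(xᵢ − x̄)³ = 101.3878 ⇒ m₃ = 101.3878/7 = 14.48397
m₂^(3/2) = 24.12245^(1.5) = 118.47647
g_1 = m₃ / m₂^(3/2) = 14.48397 / 118.47647 ≈ 0.122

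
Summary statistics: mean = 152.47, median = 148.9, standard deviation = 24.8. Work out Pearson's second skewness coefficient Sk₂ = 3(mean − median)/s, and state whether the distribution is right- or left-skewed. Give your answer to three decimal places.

0.432, right-skewed

Sk₂ = 3(152.47 − 148.9) / 24.8 = 3 × 3.5700 / 24.8
    = 10.7100 / 24.8 ≈ 0.432
Sk₂ > 0 ⇒ mean > median ⇒ right-skewed (positive skew).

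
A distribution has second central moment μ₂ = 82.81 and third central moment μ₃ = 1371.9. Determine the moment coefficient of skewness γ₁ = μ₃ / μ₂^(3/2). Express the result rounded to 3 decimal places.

1.821

σ = √μ₂ = √82.81 = 9.10000
σ³ = μ₂^(3/2) = 753.57100
γ₁ = μ₃/σ³ = 1371.9 / 753.57100 ≈ 1.821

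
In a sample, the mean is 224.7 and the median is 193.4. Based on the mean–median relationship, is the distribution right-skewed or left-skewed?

mean − median = 224.7 − 193.4 = 31.3
mean > median ⇒ the longer tail is on the right ⇒ right-skewed (positively skewed).

right-skewed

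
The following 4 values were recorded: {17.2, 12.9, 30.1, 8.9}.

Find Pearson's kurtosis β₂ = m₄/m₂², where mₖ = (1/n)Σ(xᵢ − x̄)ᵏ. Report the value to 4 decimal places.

x̄ = 17.2750
Σ(xᵢ − x̄)² = 253.7675 ⇒ m₂ = 63.44188
Σ(xᵢ − x̄)⁴ = 32339.9468 ⇒ m₄ = 8084.98671
m₂² = 4024.87150
β₂ = m₄/m₂² = 8084.98671 / 4024.87150 ≈ 2.0088

2.0088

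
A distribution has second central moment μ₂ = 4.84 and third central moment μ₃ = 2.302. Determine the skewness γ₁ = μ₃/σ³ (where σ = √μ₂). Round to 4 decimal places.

0.2162

σ = √μ₂ = √4.84 = 2.20000
σ³ = μ₂^(3/2) = 10.64800
γ₁ = μ₃/σ³ = 2.302 / 10.64800 ≈ 0.2162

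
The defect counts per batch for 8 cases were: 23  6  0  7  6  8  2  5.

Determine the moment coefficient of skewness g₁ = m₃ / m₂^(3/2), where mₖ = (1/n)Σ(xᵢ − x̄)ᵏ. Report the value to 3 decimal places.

1.598

x̄ = (23 + 6 + 0 + 7 + 6 + 8 + 2 + 5) / 8 = 7.1250
deviations (xᵢ − x̄): 15.8750, -1.1250, -7.1250, -0.1250, -1.1250, 0.8750, -5.1250, -2.1250
Σ(xᵢ − x̄)² = 336.8750 ⇒ m₂ = 336.8750/8 = 42.10938
Σ(xᵢ − x̄)³ = 3492.6563 ⇒ m₃ = 3492.6563/8 = 436.58203
m₂^(3/2) = 42.10938^(1.5) = 273.25505
g₁ = m₃ / m₂^(3/2) = 436.58203 / 273.25505 ≈ 1.598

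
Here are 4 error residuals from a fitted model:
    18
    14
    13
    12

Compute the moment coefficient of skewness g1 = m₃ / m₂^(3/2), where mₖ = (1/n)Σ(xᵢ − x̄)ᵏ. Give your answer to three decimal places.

0.833

x̄ = (18 + 14 + 13 + 12) / 4 = 14.2500
deviations (xᵢ − x̄): 3.7500, -0.2500, -1.2500, -2.2500
Σ(xᵢ − x̄)² = 20.7500 ⇒ m₂ = 20.7500/4 = 5.18750
Σ(xᵢ − x̄)³ = 39.3750 ⇒ m₃ = 39.3750/4 = 9.84375
m₂^(3/2) = 5.18750^(1.5) = 11.81509
g1 = m₃ / m₂^(3/2) = 9.84375 / 11.81509 ≈ 0.833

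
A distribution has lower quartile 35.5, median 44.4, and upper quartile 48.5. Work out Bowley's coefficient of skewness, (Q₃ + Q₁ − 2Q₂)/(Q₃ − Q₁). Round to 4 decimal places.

-0.3692

numerator: Q₃ + Q₁ − 2Q₂ = 48.5 + 35.5 − 2×44.4 = -4.8000
denominator: Q₃ − Q₁ = 48.5 − 35.5 = 13.0000
Bowley skewness = -4.8000 / 13.0000 ≈ -0.3692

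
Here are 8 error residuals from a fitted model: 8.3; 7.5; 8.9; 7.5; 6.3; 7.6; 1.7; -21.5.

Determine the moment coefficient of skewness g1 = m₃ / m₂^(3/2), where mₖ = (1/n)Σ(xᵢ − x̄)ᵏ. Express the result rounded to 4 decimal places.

x̄ = (8.3 + 7.5 + 8.9 + 7.5 + 6.3 + 7.6 + 1.7 - 21.5) / 8 = 3.2875
deviations (xᵢ − x̄): 5.0125, 4.2125, 5.6125, 4.2125, 3.0125, 4.3125, -1.5875, -24.7875
Σ(xᵢ − x̄)² = 736.7288 ⇒ m₂ = 736.7288/8 = 92.09109
Σ(xᵢ − x̄)³ = -14674.1617 ⇒ m₃ = -14674.1617/8 = -1834.27021
m₂^(3/2) = 92.09109^(1.5) = 883.74394
g1 = m₃ / m₂^(3/2) = -1834.27021 / 883.74394 ≈ -2.0756

-2.0756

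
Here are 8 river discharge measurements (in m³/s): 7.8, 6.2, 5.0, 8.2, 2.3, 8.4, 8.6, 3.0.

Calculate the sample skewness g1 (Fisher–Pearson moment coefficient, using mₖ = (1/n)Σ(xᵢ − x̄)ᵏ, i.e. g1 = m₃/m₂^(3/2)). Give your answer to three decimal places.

x̄ = (7.8 + 6.2 + 5.0 + 8.2 + 2.3 + 8.4 + 8.6 + 3.0) / 8 = 6.1875
deviations (xᵢ − x̄): 1.6125, 0.0125, -1.1875, 2.0125, -3.8875, 2.2125, 2.4125, -3.1875
Σ(xᵢ − x̄)² = 44.0488 ⇒ m₂ = 44.0488/8 = 5.50609
Σ(xᵢ − x̄)³ = -55.5952 ⇒ m₃ = -55.5952/8 = -6.94939
m₂^(3/2) = 5.50609^(1.5) = 12.92009
g1 = m₃ / m₂^(3/2) = -6.94939 / 12.92009 ≈ -0.538

-0.538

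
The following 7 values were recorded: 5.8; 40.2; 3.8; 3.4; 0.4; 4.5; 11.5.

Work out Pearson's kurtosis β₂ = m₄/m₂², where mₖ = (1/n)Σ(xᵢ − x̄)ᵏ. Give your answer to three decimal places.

x̄ = 9.9429
Σ(xᵢ − x̄)² = 1136.3171 ⇒ m₂ = 162.33102
Σ(xᵢ − x̄)⁴ = 850858.1683 ⇒ m₄ = 121551.16691
m₂² = 26351.36019
β₂ = m₄/m₂² = 121551.16691 / 26351.36019 ≈ 4.613

4.613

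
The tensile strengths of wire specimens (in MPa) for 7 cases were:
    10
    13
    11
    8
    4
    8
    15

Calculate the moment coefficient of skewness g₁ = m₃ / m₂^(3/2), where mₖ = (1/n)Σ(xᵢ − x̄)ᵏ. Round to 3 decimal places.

x̄ = (10 + 13 + 11 + 8 + 4 + 8 + 15) / 7 = 9.8571
deviations (xᵢ − x̄): 0.1429, 3.1429, 1.1429, -1.8571, -5.8571, -1.8571, 5.1429
Σ(xᵢ − x̄)² = 78.8571 ⇒ m₂ = 78.8571/7 = 11.26531
Σ(xᵢ − x̄)³ = -45.1837 ⇒ m₃ = -45.1837/7 = -6.45481
m₂^(3/2) = 11.26531^(1.5) = 37.81068
g₁ = m₃ / m₂^(3/2) = -6.45481 / 37.81068 ≈ -0.171

-0.171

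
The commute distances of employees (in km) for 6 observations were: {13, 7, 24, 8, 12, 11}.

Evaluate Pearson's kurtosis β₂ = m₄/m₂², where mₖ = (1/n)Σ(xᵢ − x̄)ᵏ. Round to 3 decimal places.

3.282

x̄ = 12.5000
Σ(xᵢ − x̄)² = 185.5000 ⇒ m₂ = 30.91667
Σ(xᵢ − x̄)⁴ = 18820.3750 ⇒ m₄ = 3136.72917
m₂² = 955.84028
β₂ = m₄/m₂² = 3136.72917 / 955.84028 ≈ 3.282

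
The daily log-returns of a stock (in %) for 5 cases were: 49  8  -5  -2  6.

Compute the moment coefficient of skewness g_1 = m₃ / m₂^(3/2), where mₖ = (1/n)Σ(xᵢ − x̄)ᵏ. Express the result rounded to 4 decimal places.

x̄ = (49 + 8 - 5 - 2 + 6) / 5 = 11.2000
deviations (xᵢ − x̄): 37.8000, -3.2000, -16.2000, -13.2000, -5.2000
Σ(xᵢ − x̄)² = 1902.8000 ⇒ m₂ = 1902.8000/5 = 380.56000
Σ(xᵢ − x̄)³ = 47285.2800 ⇒ m₃ = 47285.2800/5 = 9457.05600
m₂^(3/2) = 380.56000^(1.5) = 7423.94435
g_1 = m₃ / m₂^(3/2) = 9457.05600 / 7423.94435 ≈ 1.2739

1.2739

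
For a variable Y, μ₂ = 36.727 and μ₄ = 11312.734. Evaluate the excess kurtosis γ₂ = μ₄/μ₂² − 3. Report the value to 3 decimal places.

μ₂² = 36.727² = 1348.87253
μ₄/μ₂² = 11312.734 / 1348.87253 = 8.38681
γ₂ = 8.38681 − 3 ≈ 5.387

5.387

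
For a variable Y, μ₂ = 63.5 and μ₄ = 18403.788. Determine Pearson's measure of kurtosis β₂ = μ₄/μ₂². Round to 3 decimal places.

μ₂² = 63.5² = 4032.25000
μ₄/μ₂² = 18403.788 / 4032.25000 = 4.56415
β₂ ≈ 4.564

4.564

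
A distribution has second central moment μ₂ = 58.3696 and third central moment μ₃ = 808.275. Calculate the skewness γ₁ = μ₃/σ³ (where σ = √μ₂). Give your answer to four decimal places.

1.8125

σ = √μ₂ = √58.3696 = 7.64000
σ³ = μ₂^(3/2) = 445.94374
γ₁ = μ₃/σ³ = 808.275 / 445.94374 ≈ 1.8125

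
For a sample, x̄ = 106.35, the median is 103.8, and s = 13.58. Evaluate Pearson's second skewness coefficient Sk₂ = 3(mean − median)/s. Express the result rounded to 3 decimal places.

0.563

Sk₂ = 3(106.35 − 103.8) / 13.58 = 3 × 2.5500 / 13.58
    = 7.6500 / 13.58 ≈ 0.563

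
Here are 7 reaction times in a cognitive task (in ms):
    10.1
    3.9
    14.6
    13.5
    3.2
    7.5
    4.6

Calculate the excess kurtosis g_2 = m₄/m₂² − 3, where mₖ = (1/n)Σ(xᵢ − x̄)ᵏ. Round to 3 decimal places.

x̄ = 8.2000
Σ(xᵢ − x̄)² = 129.6000 ⇒ m₂ = 18.51429
Σ(xᵢ − x̄)⁴ = 3614.8836 ⇒ m₄ = 516.41194
m₂² = 342.77878
g_2 = m₄/m₂² − 3 = 1.50655 − 3 ≈ -1.493

-1.493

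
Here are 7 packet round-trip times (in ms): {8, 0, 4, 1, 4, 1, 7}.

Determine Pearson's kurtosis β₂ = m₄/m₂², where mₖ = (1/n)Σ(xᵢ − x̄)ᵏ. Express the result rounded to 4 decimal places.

x̄ = 3.5714
Σ(xᵢ − x̄)² = 57.7143 ⇒ m₂ = 8.24490
Σ(xᵢ − x̄)⁴ = 773.0262 ⇒ m₄ = 110.43232
m₂² = 67.97834
β₂ = m₄/m₂² = 110.43232 / 67.97834 ≈ 1.6245

1.6245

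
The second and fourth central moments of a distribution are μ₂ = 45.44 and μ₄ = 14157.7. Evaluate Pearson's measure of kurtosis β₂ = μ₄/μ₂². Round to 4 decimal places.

μ₂² = 45.44² = 2064.79360
μ₄/μ₂² = 14157.7 / 2064.79360 = 6.85671
β₂ ≈ 6.8567

6.8567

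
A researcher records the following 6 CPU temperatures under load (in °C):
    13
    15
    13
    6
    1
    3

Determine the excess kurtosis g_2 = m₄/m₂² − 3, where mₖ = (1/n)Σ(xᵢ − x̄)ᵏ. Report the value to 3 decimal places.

-1.690

x̄ = 8.5000
Σ(xᵢ − x̄)² = 175.5000 ⇒ m₂ = 29.25000
Σ(xᵢ − x̄)⁴ = 6723.3750 ⇒ m₄ = 1120.56250
m₂² = 855.56250
g_2 = m₄/m₂² − 3 = 1.30974 − 3 ≈ -1.690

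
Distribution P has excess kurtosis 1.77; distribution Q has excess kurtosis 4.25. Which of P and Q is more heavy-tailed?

Q

Higher excess kurtosis ⇒ heavier tails relative to the normal distribution.
1.77 vs 4.25: the larger is 4.25, so Q has heavier tails.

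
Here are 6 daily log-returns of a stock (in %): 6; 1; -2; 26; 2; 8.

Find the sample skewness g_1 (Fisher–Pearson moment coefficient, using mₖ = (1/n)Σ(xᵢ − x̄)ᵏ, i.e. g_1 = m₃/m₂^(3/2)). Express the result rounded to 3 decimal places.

1.305

x̄ = (6 + 1 - 2 + 26 + 2 + 8) / 6 = 6.8333
deviations (xᵢ − x̄): -0.8333, -5.8333, -8.8333, 19.1667, -4.8333, 1.1667
Σ(xᵢ − x̄)² = 504.8333 ⇒ m₂ = 504.8333/6 = 84.13889
Σ(xᵢ − x̄)³ = 6041.4444 ⇒ m₃ = 6041.4444/6 = 1006.90741
m₂^(3/2) = 84.13889^(1.5) = 771.78291
g_1 = m₃ / m₂^(3/2) = 1006.90741 / 771.78291 ≈ 1.305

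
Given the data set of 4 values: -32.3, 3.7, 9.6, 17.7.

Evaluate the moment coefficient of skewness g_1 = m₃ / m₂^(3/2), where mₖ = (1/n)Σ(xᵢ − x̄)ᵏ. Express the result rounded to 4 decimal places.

-0.9228

x̄ = (-32.3 + 3.7 + 9.6 + 17.7) / 4 = -0.3250
deviations (xᵢ − x̄): -31.9750, 4.0250, 9.9250, 18.0250
Σ(xᵢ − x̄)² = 1462.0075 ⇒ m₂ = 1462.0075/4 = 365.50187
Σ(xᵢ − x̄)³ = -25792.0504 ⇒ m₃ = -25792.0504/4 = -6448.01259
m₂^(3/2) = 365.50187^(1.5) = 6987.70261
g_1 = m₃ / m₂^(3/2) = -6448.01259 / 6987.70261 ≈ -0.9228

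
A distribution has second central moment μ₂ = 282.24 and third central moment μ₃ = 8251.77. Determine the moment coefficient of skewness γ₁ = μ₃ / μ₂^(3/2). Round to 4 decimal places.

1.7403

σ = √μ₂ = √282.24 = 16.80000
σ³ = μ₂^(3/2) = 4741.63200
γ₁ = μ₃/σ³ = 8251.77 / 4741.63200 ≈ 1.7403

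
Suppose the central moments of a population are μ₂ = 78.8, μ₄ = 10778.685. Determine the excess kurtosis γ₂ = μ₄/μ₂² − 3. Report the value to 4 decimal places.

μ₂² = 78.8² = 6209.44000
μ₄/μ₂² = 10778.685 / 6209.44000 = 1.73585
γ₂ = 1.73585 − 3 ≈ -1.2641

-1.2641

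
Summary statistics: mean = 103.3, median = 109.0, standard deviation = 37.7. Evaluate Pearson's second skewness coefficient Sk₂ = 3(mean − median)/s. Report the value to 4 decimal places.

-0.4536

Sk₂ = 3(103.3 − 109.0) / 37.7 = 3 × -5.7000 / 37.7
    = -17.1000 / 37.7 ≈ -0.4536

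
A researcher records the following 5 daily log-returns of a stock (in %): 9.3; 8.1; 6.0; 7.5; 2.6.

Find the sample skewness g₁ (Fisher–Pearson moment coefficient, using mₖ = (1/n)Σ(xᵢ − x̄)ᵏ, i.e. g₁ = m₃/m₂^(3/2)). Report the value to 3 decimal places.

x̄ = (9.3 + 8.1 + 6.0 + 7.5 + 2.6) / 5 = 6.7000
deviations (xᵢ − x̄): 2.6000, 1.4000, -0.7000, 0.8000, -4.1000
Σ(xᵢ − x̄)² = 26.6600 ⇒ m₂ = 26.6600/5 = 5.33200
Σ(xᵢ − x̄)³ = -48.4320 ⇒ m₃ = -48.4320/5 = -9.68640
m₂^(3/2) = 5.33200^(1.5) = 12.31219
g₁ = m₃ / m₂^(3/2) = -9.68640 / 12.31219 ≈ -0.787

-0.787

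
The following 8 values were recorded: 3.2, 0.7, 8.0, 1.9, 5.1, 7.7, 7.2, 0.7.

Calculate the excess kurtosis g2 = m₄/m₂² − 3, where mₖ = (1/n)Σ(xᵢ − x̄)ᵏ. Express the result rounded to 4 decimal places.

-1.6488

x̄ = 4.3125
Σ(xᵢ − x̄)² = 67.1888 ⇒ m₂ = 8.39859
Σ(xᵢ − x̄)⁴ = 762.4957 ⇒ m₄ = 95.31197
m₂² = 70.53638
g2 = m₄/m₂² − 3 = 1.35125 − 3 ≈ -1.6488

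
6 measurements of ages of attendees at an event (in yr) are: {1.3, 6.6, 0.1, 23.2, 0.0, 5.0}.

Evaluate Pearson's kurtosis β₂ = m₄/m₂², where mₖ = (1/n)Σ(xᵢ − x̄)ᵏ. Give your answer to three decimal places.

3.545

x̄ = 6.0333
Σ(xᵢ − x̄)² = 390.0933 ⇒ m₂ = 65.01556
Σ(xᵢ − x̄)⁴ = 89912.4118 ⇒ m₄ = 14985.40196
m₂² = 4227.02246
β₂ = m₄/m₂² = 14985.40196 / 4227.02246 ≈ 3.545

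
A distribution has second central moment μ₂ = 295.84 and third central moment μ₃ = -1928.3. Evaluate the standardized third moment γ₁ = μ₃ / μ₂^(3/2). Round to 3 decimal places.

σ = √μ₂ = √295.84 = 17.20000
σ³ = μ₂^(3/2) = 5088.44800
γ₁ = μ₃/σ³ = -1928.3 / 5088.44800 ≈ -0.379

-0.379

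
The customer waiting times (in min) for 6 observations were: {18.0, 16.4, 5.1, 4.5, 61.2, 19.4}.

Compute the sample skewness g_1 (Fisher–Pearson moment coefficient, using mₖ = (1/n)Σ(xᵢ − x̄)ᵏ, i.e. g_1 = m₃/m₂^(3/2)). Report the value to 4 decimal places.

x̄ = (18.0 + 16.4 + 5.1 + 4.5 + 61.2 + 19.4) / 6 = 20.7667
deviations (xᵢ − x̄): -2.7667, -4.3667, -15.6667, -16.2667, 40.4333, -1.3667
Σ(xᵢ − x̄)² = 2173.4933 ⇒ m₂ = 2173.4933/6 = 362.24889
Σ(xᵢ − x̄)³ = 57846.0936 ⇒ m₃ = 57846.0936/6 = 9641.01559
m₂^(3/2) = 362.24889^(1.5) = 6894.62410
g_1 = m₃ / m₂^(3/2) = 9641.01559 / 6894.62410 ≈ 1.3983

1.3983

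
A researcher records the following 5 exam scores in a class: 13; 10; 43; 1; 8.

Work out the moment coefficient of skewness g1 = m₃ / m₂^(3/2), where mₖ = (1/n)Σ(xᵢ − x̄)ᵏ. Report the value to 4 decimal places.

1.2171

x̄ = (13 + 10 + 43 + 1 + 8) / 5 = 15.0000
deviations (xᵢ − x̄): -2.0000, -5.0000, 28.0000, -14.0000, -7.0000
Σ(xᵢ − x̄)² = 1058.0000 ⇒ m₂ = 1058.0000/5 = 211.60000
Σ(xᵢ − x̄)³ = 18732.0000 ⇒ m₃ = 18732.0000/5 = 3746.40000
m₂^(3/2) = 211.60000^(1.5) = 3078.03458
g1 = m₃ / m₂^(3/2) = 3746.40000 / 3078.03458 ≈ 1.2171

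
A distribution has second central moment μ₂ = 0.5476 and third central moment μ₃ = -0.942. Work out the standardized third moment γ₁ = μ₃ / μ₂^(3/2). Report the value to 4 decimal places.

-2.3246

σ = √μ₂ = √0.5476 = 0.74000
σ³ = μ₂^(3/2) = 0.40522
γ₁ = μ₃/σ³ = -0.942 / 0.40522 ≈ -2.3246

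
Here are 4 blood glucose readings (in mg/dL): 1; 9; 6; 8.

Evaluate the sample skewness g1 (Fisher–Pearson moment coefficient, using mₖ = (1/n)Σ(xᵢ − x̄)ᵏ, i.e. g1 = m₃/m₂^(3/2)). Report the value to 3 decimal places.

x̄ = (1 + 9 + 6 + 8) / 4 = 6.0000
deviations (xᵢ − x̄): -5.0000, 3.0000, 0.0000, 2.0000
Σ(xᵢ − x̄)² = 38.0000 ⇒ m₂ = 38.0000/4 = 9.50000
Σ(xᵢ − x̄)³ = -90.0000 ⇒ m₃ = -90.0000/4 = -22.50000
m₂^(3/2) = 9.50000^(1.5) = 29.28097
g1 = m₃ / m₂^(3/2) = -22.50000 / 29.28097 ≈ -0.768

-0.768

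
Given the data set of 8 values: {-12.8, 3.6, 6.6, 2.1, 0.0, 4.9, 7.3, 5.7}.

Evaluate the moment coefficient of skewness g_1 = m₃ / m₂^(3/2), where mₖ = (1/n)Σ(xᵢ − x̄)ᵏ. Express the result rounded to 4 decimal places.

-1.7046

x̄ = (-12.8 + 3.6 + 6.6 + 2.1 + 0.0 + 4.9 + 7.3 + 5.7) / 8 = 2.1750
deviations (xᵢ − x̄): -14.9750, 1.4250, 4.4250, -0.0750, -2.1750, 2.7250, 5.1250, 3.5250
Σ(xᵢ − x̄)² = 296.7150 ⇒ m₂ = 296.7150/8 = 37.08938
Σ(xᵢ − x̄)³ = -3080.2583 ⇒ m₃ = -3080.2583/8 = -385.03228
m₂^(3/2) = 37.08938^(1.5) = 225.87818
g_1 = m₃ / m₂^(3/2) = -385.03228 / 225.87818 ≈ -1.7046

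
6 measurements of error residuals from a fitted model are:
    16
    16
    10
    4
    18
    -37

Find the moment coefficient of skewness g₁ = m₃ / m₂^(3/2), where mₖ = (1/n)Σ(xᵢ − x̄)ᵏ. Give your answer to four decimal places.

-1.5626

x̄ = (16 + 16 + 10 + 4 + 18 - 37) / 6 = 4.5000
deviations (xᵢ − x̄): 11.5000, 11.5000, 5.5000, -0.5000, 13.5000, -41.5000
Σ(xᵢ − x̄)² = 2199.5000 ⇒ m₂ = 2199.5000/6 = 366.58333
Σ(xᵢ − x̄)³ = -65805.0000 ⇒ m₃ = -65805.0000/6 = -10967.50000
m₂^(3/2) = 366.58333^(1.5) = 7018.73869
g₁ = m₃ / m₂^(3/2) = -10967.50000 / 7018.73869 ≈ -1.5626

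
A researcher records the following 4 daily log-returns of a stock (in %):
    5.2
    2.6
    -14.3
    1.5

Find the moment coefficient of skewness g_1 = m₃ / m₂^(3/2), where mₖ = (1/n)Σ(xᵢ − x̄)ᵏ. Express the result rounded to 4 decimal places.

x̄ = (5.2 + 2.6 - 14.3 + 1.5) / 4 = -1.2500
deviations (xᵢ − x̄): 6.4500, 3.8500, -13.0500, 2.7500
Σ(xᵢ − x̄)² = 234.2900 ⇒ m₂ = 234.2900/4 = 58.57250
Σ(xᵢ − x̄)³ = -1876.2480 ⇒ m₃ = -1876.2480/4 = -469.06200
m₂^(3/2) = 58.57250^(1.5) = 448.27100
g_1 = m₃ / m₂^(3/2) = -469.06200 / 448.27100 ≈ -1.0464

-1.0464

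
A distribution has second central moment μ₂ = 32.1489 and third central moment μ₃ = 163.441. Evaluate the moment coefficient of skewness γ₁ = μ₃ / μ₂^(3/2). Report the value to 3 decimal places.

σ = √μ₂ = √32.1489 = 5.67000
σ³ = μ₂^(3/2) = 182.28426
γ₁ = μ₃/σ³ = 163.441 / 182.28426 ≈ 0.897

0.897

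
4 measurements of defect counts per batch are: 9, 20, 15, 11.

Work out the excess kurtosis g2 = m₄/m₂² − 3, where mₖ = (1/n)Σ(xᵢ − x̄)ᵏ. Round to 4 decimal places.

x̄ = 13.7500
Σ(xᵢ − x̄)² = 70.7500 ⇒ m₂ = 17.68750
Σ(xᵢ − x̄)⁴ = 2094.5781 ⇒ m₄ = 523.64453
m₂² = 312.84766
g2 = m₄/m₂² − 3 = 1.67380 − 3 ≈ -1.3262

-1.3262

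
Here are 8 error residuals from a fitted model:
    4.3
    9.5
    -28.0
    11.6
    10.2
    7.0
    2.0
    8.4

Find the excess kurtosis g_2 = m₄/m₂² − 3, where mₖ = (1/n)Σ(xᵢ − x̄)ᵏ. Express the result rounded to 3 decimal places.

x̄ = 3.1250
Σ(xᵢ − x̄)² = 1176.7750 ⇒ m₂ = 147.09688
Σ(xᵢ − x̄)⁴ = 948826.2249 ⇒ m₄ = 118603.27811
m₂² = 21637.49063
g_2 = m₄/m₂² − 3 = 5.48138 − 3 ≈ 2.481

2.481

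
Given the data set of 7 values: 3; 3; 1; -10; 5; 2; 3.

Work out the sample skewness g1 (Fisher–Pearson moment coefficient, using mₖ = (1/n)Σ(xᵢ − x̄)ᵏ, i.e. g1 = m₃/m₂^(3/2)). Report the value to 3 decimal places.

-1.789

x̄ = (3 + 3 + 1 - 10 + 5 + 2 + 3) / 7 = 1.0000
deviations (xᵢ − x̄): 2.0000, 2.0000, 0.0000, -11.0000, 4.0000, 1.0000, 2.0000
Σ(xᵢ − x̄)² = 150.0000 ⇒ m₂ = 150.0000/7 = 21.42857
Σ(xᵢ − x̄)³ = -1242.0000 ⇒ m₃ = -1242.0000/7 = -177.42857
m₂^(3/2) = 21.42857^(1.5) = 99.19501
g1 = m₃ / m₂^(3/2) = -177.42857 / 99.19501 ≈ -1.789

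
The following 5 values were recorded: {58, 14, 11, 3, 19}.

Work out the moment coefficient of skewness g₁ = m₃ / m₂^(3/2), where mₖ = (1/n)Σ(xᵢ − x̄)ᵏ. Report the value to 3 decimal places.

x̄ = (58 + 14 + 11 + 3 + 19) / 5 = 21.0000
deviations (xᵢ − x̄): 37.0000, -7.0000, -10.0000, -18.0000, -2.0000
Σ(xᵢ − x̄)² = 1846.0000 ⇒ m₂ = 1846.0000/5 = 369.20000
Σ(xᵢ − x̄)³ = 43470.0000 ⇒ m₃ = 43470.0000/5 = 8694.00000
m₂^(3/2) = 369.20000^(1.5) = 7094.02212
g₁ = m₃ / m₂^(3/2) = 8694.00000 / 7094.02212 ≈ 1.226

1.226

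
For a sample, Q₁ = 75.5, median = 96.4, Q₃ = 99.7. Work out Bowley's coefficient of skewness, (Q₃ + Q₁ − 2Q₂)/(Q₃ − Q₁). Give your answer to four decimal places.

-0.7273

numerator: Q₃ + Q₁ − 2Q₂ = 99.7 + 75.5 − 2×96.4 = -17.6000
denominator: Q₃ − Q₁ = 99.7 − 75.5 = 24.2000
Bowley skewness = -17.6000 / 24.2000 ≈ -0.7273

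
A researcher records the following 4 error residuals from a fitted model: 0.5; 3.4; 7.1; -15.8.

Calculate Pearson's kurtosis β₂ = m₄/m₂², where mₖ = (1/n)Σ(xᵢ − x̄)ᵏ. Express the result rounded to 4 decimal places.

x̄ = -1.2000
Σ(xᵢ − x̄)² = 306.1000 ⇒ m₂ = 76.52500
Σ(xᵢ − x̄)⁴ = 50639.1154 ⇒ m₄ = 12659.77885
m₂² = 5856.07563
β₂ = m₄/m₂² = 12659.77885 / 5856.07563 ≈ 2.1618

2.1618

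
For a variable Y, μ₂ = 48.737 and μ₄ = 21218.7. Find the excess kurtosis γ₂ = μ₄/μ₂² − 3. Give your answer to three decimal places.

μ₂² = 48.737² = 2375.29517
μ₄/μ₂² = 21218.7 / 2375.29517 = 8.93308
γ₂ = 8.93308 − 3 ≈ 5.933

5.933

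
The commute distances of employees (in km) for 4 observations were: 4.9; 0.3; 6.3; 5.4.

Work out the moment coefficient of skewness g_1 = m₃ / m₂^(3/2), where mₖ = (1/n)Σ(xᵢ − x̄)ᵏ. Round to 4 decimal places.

-0.9918

x̄ = (4.9 + 0.3 + 6.3 + 5.4) / 4 = 4.2250
deviations (xᵢ − x̄): 0.6750, -3.9250, 2.0750, 1.1750
Σ(xᵢ − x̄)² = 21.5475 ⇒ m₂ = 21.5475/4 = 5.38688
Σ(xᵢ − x̄)³ = -49.6031 ⇒ m₃ = -49.6031/4 = -12.40078
m₂^(3/2) = 5.38688^(1.5) = 12.50274
g_1 = m₃ / m₂^(3/2) = -12.40078 / 12.50274 ≈ -0.9918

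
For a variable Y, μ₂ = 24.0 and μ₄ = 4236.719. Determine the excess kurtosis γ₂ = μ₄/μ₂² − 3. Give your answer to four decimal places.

4.3554

μ₂² = 24.0² = 576.00000
μ₄/μ₂² = 4236.719 / 576.00000 = 7.35541
γ₂ = 7.35541 − 3 ≈ 4.3554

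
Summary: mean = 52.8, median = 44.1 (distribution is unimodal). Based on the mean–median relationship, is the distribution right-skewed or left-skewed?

right-skewed

mean − median = 52.8 − 44.1 = 8.7
mean > median ⇒ the longer tail is on the right ⇒ right-skewed (positively skewed).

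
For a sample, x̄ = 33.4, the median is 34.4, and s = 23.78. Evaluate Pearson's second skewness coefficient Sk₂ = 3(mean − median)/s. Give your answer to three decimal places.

-0.126

Sk₂ = 3(33.4 − 34.4) / 23.78 = 3 × -1.0000 / 23.78
    = -3.0000 / 23.78 ≈ -0.126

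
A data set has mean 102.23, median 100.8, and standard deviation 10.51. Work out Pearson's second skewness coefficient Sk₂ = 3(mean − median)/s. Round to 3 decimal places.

0.408

Sk₂ = 3(102.23 − 100.8) / 10.51 = 3 × 1.4300 / 10.51
    = 4.2900 / 10.51 ≈ 0.408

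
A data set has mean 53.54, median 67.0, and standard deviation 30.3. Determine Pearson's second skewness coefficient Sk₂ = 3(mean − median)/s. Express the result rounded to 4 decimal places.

Sk₂ = 3(53.54 − 67.0) / 30.3 = 3 × -13.4600 / 30.3
    = -40.3800 / 30.3 ≈ -1.3327

-1.3327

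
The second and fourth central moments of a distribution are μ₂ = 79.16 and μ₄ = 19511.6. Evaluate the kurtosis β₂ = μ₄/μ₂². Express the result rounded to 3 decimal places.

μ₂² = 79.16² = 6266.30560
μ₄/μ₂² = 19511.6 / 6266.30560 = 3.11373
β₂ ≈ 3.114

3.114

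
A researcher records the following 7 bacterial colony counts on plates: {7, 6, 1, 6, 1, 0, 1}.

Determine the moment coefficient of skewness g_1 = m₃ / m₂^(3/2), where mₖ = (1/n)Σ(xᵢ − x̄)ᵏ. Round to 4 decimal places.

x̄ = (7 + 6 + 1 + 6 + 1 + 0 + 1) / 7 = 3.1429
deviations (xᵢ − x̄): 3.8571, 2.8571, -2.1429, 2.8571, -2.1429, -3.1429, -2.1429
Σ(xᵢ − x̄)² = 54.8571 ⇒ m₂ = 54.8571/7 = 7.83673
Σ(xᵢ − x̄)³ = 43.4694 ⇒ m₃ = 43.4694/7 = 6.20991
m₂^(3/2) = 7.83673^(1.5) = 21.93829
g_1 = m₃ / m₂^(3/2) = 6.20991 / 21.93829 ≈ 0.2831

0.2831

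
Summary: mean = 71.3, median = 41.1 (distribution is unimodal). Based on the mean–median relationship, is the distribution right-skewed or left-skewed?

right-skewed

mean − median = 71.3 − 41.1 = 30.2
mean > median ⇒ the longer tail is on the right ⇒ right-skewed (positively skewed).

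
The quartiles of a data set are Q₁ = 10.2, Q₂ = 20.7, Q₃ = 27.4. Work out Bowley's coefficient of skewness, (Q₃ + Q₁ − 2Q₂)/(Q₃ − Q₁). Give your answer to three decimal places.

-0.221

numerator: Q₃ + Q₁ − 2Q₂ = 27.4 + 10.2 − 2×20.7 = -3.8000
denominator: Q₃ − Q₁ = 27.4 − 10.2 = 17.2000
Bowley skewness = -3.8000 / 17.2000 ≈ -0.221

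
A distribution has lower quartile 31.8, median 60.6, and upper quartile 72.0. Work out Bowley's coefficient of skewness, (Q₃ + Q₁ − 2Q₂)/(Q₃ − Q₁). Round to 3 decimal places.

numerator: Q₃ + Q₁ − 2Q₂ = 72.0 + 31.8 − 2×60.6 = -17.4000
denominator: Q₃ − Q₁ = 72.0 − 31.8 = 40.2000
Bowley skewness = -17.4000 / 40.2000 ≈ -0.433

-0.433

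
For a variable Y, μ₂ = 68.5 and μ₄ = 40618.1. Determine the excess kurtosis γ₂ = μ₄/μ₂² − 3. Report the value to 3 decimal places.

5.656

μ₂² = 68.5² = 4692.25000
μ₄/μ₂² = 40618.1 / 4692.25000 = 8.65642
γ₂ = 8.65642 − 3 ≈ 5.656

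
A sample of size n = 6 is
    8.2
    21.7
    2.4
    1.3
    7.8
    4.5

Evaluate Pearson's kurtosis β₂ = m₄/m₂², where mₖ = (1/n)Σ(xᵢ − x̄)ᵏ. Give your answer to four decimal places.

3.2760

x̄ = 7.6500
Σ(xᵢ − x̄)² = 275.5350 ⇒ m₂ = 45.92250
Σ(xᵢ − x̄)⁴ = 41451.8904 ⇒ m₄ = 6908.64841
m₂² = 2108.87601
β₂ = m₄/m₂² = 6908.64841 / 2108.87601 ≈ 3.2760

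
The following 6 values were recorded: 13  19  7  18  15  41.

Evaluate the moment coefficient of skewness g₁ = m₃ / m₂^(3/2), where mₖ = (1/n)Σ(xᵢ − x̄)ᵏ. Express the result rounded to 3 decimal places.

x̄ = (13 + 19 + 7 + 18 + 15 + 41) / 6 = 18.8333
deviations (xᵢ − x̄): -5.8333, 0.1667, -11.8333, -0.8333, -3.8333, 22.1667
Σ(xᵢ − x̄)² = 680.8333 ⇒ m₂ = 680.8333/6 = 113.47222
Σ(xᵢ − x̄)³ = 8979.4444 ⇒ m₃ = 8979.4444/6 = 1496.57407
m₂^(3/2) = 113.47222^(1.5) = 1208.74402
g₁ = m₃ / m₂^(3/2) = 1496.57407 / 1208.74402 ≈ 1.238

1.238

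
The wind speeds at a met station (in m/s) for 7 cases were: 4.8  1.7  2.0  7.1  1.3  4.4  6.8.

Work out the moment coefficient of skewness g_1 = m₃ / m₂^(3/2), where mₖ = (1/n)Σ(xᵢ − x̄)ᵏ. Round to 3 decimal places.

x̄ = (4.8 + 1.7 + 2.0 + 7.1 + 1.3 + 4.4 + 6.8) / 7 = 4.0143
deviations (xᵢ − x̄): 0.7857, -2.3143, -2.0143, 3.0857, -2.7143, 0.3857, 2.7857
Σ(xᵢ − x̄)² = 34.8286 ⇒ m₂ = 34.8286/7 = 4.97551
Σ(xᵢ − x̄)³ = 10.9763 ⇒ m₃ = 10.9763/7 = 1.56805
m₂^(3/2) = 4.97551^(1.5) = 11.09830
g_1 = m₃ / m₂^(3/2) = 1.56805 / 11.09830 ≈ 0.141

0.141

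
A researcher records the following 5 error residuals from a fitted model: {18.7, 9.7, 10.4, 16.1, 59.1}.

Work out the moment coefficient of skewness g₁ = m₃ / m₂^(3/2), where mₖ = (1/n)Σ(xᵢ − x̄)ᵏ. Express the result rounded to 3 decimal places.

1.376

x̄ = (18.7 + 9.7 + 10.4 + 16.1 + 59.1) / 5 = 22.8000
deviations (xᵢ − x̄): -4.1000, -13.1000, -12.4000, -6.7000, 36.3000
Σ(xᵢ − x̄)² = 1704.7600 ⇒ m₂ = 1704.7600/5 = 340.95200
Σ(xᵢ − x̄)³ = 43307.7480 ⇒ m₃ = 43307.7480/5 = 8661.54960
m₂^(3/2) = 340.95200^(1.5) = 6295.63967
g₁ = m₃ / m₂^(3/2) = 8661.54960 / 6295.63967 ≈ 1.376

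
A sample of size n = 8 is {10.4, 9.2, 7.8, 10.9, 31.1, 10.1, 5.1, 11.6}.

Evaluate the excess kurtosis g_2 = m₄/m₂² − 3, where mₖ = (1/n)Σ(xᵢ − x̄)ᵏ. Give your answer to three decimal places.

2.447

x̄ = 12.0250
Σ(xᵢ − x̄)² = 445.4350 ⇒ m₂ = 55.67938
Σ(xᵢ − x̄)⁴ = 135095.3320 ⇒ m₄ = 16886.91650
m₂² = 3100.19280
g_2 = m₄/m₂² − 3 = 5.44705 − 3 ≈ 2.447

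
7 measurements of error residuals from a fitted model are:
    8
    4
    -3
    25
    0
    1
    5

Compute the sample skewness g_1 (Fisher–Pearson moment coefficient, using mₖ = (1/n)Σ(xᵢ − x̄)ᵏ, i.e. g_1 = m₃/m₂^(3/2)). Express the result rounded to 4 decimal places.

x̄ = (8 + 4 - 3 + 25 + 0 + 1 + 5) / 7 = 5.7143
deviations (xᵢ − x̄): 2.2857, -1.7143, -8.7143, 19.2857, -5.7143, -4.7143, -0.7143
Σ(xᵢ − x̄)² = 511.4286 ⇒ m₂ = 511.4286/7 = 73.06122
Σ(xᵢ − x̄)³ = 6226.5306 ⇒ m₃ = 6226.5306/7 = 889.50437
m₂^(3/2) = 73.06122^(1.5) = 624.49709
g_1 = m₃ / m₂^(3/2) = 889.50437 / 624.49709 ≈ 1.4244

1.4244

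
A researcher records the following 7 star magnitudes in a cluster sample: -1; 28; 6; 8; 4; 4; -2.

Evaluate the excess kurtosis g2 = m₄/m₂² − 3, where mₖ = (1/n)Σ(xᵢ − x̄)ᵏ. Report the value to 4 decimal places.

1.1002

x̄ = 6.7143
Σ(xᵢ − x̄)² = 605.4286 ⇒ m₂ = 86.48980
Σ(xᵢ − x̄)⁴ = 214702.6764 ⇒ m₄ = 30671.81091
m₂² = 7480.48480
g2 = m₄/m₂² − 3 = 4.10024 − 3 ≈ 1.1002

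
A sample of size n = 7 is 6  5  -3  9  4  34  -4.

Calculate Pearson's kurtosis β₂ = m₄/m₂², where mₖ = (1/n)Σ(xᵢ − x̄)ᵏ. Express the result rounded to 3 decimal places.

4.015

x̄ = 7.2857
Σ(xᵢ − x̄)² = 967.4286 ⇒ m₂ = 138.20408
Σ(xᵢ − x̄)⁴ = 536871.1254 ⇒ m₄ = 76695.87505
m₂² = 19100.36818
β₂ = m₄/m₂² = 76695.87505 / 19100.36818 ≈ 4.015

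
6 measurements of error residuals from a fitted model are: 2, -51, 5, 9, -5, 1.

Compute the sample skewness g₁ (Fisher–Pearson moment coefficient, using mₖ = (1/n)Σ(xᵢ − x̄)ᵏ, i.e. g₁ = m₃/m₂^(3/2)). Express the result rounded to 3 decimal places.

x̄ = (2 - 51 + 5 + 9 - 5 + 1) / 6 = -6.5000
deviations (xᵢ − x̄): 8.5000, -44.5000, 11.5000, 15.5000, 1.5000, 7.5000
Σ(xᵢ − x̄)² = 2483.5000 ⇒ m₂ = 2483.5000/6 = 413.91667
Σ(xᵢ − x̄)³ = -81837.0000 ⇒ m₃ = -81837.0000/6 = -13639.50000
m₂^(3/2) = 413.91667^(1.5) = 8421.11059
g₁ = m₃ / m₂^(3/2) = -13639.50000 / 8421.11059 ≈ -1.620

-1.620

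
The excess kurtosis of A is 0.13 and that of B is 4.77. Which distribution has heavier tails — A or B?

Higher excess kurtosis ⇒ heavier tails relative to the normal distribution.
0.13 vs 4.77: the larger is 4.77, so B has heavier tails.

B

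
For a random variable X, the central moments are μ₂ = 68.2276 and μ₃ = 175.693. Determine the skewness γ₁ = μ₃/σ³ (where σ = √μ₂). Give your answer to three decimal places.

0.312

σ = √μ₂ = √68.2276 = 8.26000
σ³ = μ₂^(3/2) = 563.55998
γ₁ = μ₃/σ³ = 175.693 / 563.55998 ≈ 0.312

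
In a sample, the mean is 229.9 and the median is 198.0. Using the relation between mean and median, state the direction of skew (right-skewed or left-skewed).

right-skewed

mean − median = 229.9 − 198.0 = 31.9
mean > median ⇒ the longer tail is on the right ⇒ right-skewed (positively skewed).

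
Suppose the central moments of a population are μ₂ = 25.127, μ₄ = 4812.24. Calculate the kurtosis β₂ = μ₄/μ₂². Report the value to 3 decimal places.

7.622

μ₂² = 25.127² = 631.36613
μ₄/μ₂² = 4812.24 / 631.36613 = 7.62195
β₂ ≈ 7.622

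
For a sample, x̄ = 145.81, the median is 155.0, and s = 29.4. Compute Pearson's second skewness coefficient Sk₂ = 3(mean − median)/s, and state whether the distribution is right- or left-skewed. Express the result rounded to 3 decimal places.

Sk₂ = 3(145.81 − 155.0) / 29.4 = 3 × -9.1900 / 29.4
    = -27.5700 / 29.4 ≈ -0.938
Sk₂ < 0 ⇒ mean < median ⇒ left-skewed (negative skew).

-0.938, left-skewed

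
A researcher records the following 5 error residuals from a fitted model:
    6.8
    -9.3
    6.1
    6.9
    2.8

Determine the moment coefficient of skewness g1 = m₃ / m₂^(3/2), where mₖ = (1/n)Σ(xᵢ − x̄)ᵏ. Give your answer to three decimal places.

-1.300

x̄ = (6.8 - 9.3 + 6.1 + 6.9 + 2.8) / 5 = 2.6600
deviations (xᵢ − x̄): 4.1400, -11.9600, 3.4400, 4.2400, 0.1400
Σ(xᵢ − x̄)² = 190.0120 ⇒ m₂ = 190.0120/5 = 38.00240
Σ(xᵢ − x̄)³ = -1522.8842 ⇒ m₃ = -1522.8842/5 = -304.57685
m₂^(3/2) = 38.00240^(1.5) = 234.26992
g1 = m₃ / m₂^(3/2) = -304.57685 / 234.26992 ≈ -1.300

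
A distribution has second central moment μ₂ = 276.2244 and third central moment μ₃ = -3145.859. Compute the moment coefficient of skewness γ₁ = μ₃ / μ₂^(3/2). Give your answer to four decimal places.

σ = √μ₂ = √276.2244 = 16.62000
σ³ = μ₂^(3/2) = 4590.84953
γ₁ = μ₃/σ³ = -3145.859 / 4590.84953 ≈ -0.6852

-0.6852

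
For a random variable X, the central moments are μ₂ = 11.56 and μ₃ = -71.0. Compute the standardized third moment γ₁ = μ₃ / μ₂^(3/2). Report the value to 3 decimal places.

σ = √μ₂ = √11.56 = 3.40000
σ³ = μ₂^(3/2) = 39.30400
γ₁ = μ₃/σ³ = -71.0 / 39.30400 ≈ -1.806

-1.806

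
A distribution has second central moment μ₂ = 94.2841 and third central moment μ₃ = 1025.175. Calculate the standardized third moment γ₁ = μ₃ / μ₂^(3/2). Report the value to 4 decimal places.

σ = √μ₂ = √94.2841 = 9.71000
σ³ = μ₂^(3/2) = 915.49861
γ₁ = μ₃/σ³ = 1025.175 / 915.49861 ≈ 1.1198

1.1198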